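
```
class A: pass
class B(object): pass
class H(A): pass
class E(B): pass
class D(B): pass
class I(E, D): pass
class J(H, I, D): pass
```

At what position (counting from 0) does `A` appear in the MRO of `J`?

L[J] = J + merge(L[H], L[I], L[D], [H I D])
  take H:  [H A object] + [I E D B object] + [D B object] + [H I D]
  take A:  [A object] + [I E D B object] + [D B object] + [I D]
  take I:  [object] + [I E D B object] + [D B object] + [I D]
  take E:  [object] + [E D B object] + [D B object] + [D]
  take D:  [object] + [D B object] + [D B object] + [D]
  take B:  [object] + [B object] + [B object]
  take object:  [object] + [object] + [object]
MRO: J H A I E D B object
A sits at index 2.

2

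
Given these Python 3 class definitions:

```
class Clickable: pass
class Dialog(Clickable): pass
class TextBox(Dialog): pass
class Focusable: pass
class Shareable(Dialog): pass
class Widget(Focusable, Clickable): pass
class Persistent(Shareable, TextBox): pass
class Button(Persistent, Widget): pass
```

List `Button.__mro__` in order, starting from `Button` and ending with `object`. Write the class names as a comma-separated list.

L[Button] = Button + merge(L[Persistent], L[Widget], [Persistent Widget])
  take Persistent:  [Persistent Shareable TextBox Dialog Clickable object] + [Widget Focusable Clickable object] + [Persistent Widget]
  take Shareable:  [Shareable TextBox Dialog Clickable object] + [Widget Focusable Clickable object] + [Widget]
  take TextBox:  [TextBox Dialog Clickable object] + [Widget Focusable Clickable object] + [Widget]
  take Dialog:  [Dialog Clickable object] + [Widget Focusable Clickable object] + [Widget]
  take Widget:  [Clickable object] + [Widget Focusable Clickable object] + [Widget]
  take Focusable:  [Clickable object] + [Focusable Clickable object]
  take Clickable:  [Clickable object] + [Clickable object]
  take object:  [object] + [object]

Button, Persistent, Shareable, TextBox, Dialog, Widget, Focusable, Clickable, object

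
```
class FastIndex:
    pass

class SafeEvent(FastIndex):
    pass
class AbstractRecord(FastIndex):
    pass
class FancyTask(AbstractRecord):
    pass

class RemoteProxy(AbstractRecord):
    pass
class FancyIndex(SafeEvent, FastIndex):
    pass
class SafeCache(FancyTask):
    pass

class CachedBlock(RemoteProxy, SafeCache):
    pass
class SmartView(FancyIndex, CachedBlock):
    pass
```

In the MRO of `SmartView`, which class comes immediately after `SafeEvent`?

CachedBlock

L[SmartView] = SmartView + merge(L[FancyIndex], L[CachedBlock], [FancyIndex CachedBlock])
  take FancyIndex:  [FancyIndex SafeEvent FastIndex object] + [CachedBlock RemoteProxy SafeCache FancyTask AbstractRecord FastIndex object] + [FancyIndex CachedBlock]
  take SafeEvent:  [SafeEvent FastIndex object] + [CachedBlock RemoteProxy SafeCache FancyTask AbstractRecord FastIndex object] + [CachedBlock]
  take CachedBlock:  [FastIndex object] + [CachedBlock RemoteProxy SafeCache FancyTask AbstractRecord FastIndex object] + [CachedBlock]
  take RemoteProxy:  [FastIndex object] + [RemoteProxy SafeCache FancyTask AbstractRecord FastIndex object]
  take SafeCache:  [FastIndex object] + [SafeCache FancyTask AbstractRecord FastIndex object]
  take FancyTask:  [FastIndex object] + [FancyTask AbstractRecord FastIndex object]
  take AbstractRecord:  [FastIndex object] + [AbstractRecord FastIndex object]
  take FastIndex:  [FastIndex object] + [FastIndex object]
  take object:  [object] + [object]
MRO: SmartView FancyIndex SafeEvent CachedBlock RemoteProxy SafeCache FancyTask AbstractRecord FastIndex object
SafeEvent is at position 2; next is CachedBlock.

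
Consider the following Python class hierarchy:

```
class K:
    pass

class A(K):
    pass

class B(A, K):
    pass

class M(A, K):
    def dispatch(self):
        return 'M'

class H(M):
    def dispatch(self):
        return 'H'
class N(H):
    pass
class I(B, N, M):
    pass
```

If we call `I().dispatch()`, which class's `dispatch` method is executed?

H

L[I] = I + merge(L[B], L[N], L[M], [B N M])
  take B:  [B A K object] + [N H M A K object] + [M A K object] + [B N M]
  take N:  [A K object] + [N H M A K object] + [M A K object] + [N M]
  take H:  [A K object] + [H M A K object] + [M A K object] + [M]
  take M:  [A K object] + [M A K object] + [M A K object] + [M]
  take A:  [A K object] + [A K object] + [A K object]
  take K:  [K object] + [K object] + [K object]
  take object:  [object] + [object] + [object]
MRO: I B N H M A K object
dispatch is defined in: H, M. First along the MRO is H.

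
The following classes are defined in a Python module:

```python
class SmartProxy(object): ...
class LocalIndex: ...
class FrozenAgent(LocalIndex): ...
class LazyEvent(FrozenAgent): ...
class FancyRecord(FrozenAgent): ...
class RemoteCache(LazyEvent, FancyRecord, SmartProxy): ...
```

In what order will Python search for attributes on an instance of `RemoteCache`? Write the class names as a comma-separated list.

RemoteCache, LazyEvent, FancyRecord, FrozenAgent, LocalIndex, SmartProxy, object

L[RemoteCache] = RemoteCache + merge(L[LazyEvent], L[FancyRecord], L[SmartProxy], [LazyEvent FancyRecord SmartProxy])
  take LazyEvent:  [LazyEvent FrozenAgent LocalIndex object] + [FancyRecord FrozenAgent LocalIndex object] + [SmartProxy object] + [LazyEvent FancyRecord SmartProxy]
  take FancyRecord:  [FrozenAgent LocalIndex object] + [FancyRecord FrozenAgent LocalIndex object] + [SmartProxy object] + [FancyRecord SmartProxy]
  take FrozenAgent:  [FrozenAgent LocalIndex object] + [FrozenAgent LocalIndex object] + [SmartProxy object] + [SmartProxy]
  take LocalIndex:  [LocalIndex object] + [LocalIndex object] + [SmartProxy object] + [SmartProxy]
  take SmartProxy:  [object] + [object] + [SmartProxy object] + [SmartProxy]
  take object:  [object] + [object] + [object]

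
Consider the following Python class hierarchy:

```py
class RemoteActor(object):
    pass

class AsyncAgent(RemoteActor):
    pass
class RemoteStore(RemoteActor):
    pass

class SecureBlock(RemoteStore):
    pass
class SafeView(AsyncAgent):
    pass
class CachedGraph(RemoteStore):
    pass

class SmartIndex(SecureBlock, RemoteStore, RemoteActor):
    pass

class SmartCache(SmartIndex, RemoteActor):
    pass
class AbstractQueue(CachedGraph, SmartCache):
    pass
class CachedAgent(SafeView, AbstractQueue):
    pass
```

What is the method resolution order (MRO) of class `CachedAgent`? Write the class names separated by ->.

L[CachedAgent] = CachedAgent + merge(L[SafeView], L[AbstractQueue], [SafeView AbstractQueue])
  take SafeView:  [SafeView AsyncAgent RemoteActor object] + [AbstractQueue CachedGraph SmartCache SmartIndex SecureBlock RemoteStore RemoteActor object] + [SafeView AbstractQueue]
  take AsyncAgent:  [AsyncAgent RemoteActor object] + [AbstractQueue CachedGraph SmartCache SmartIndex SecureBlock RemoteStore RemoteActor object] + [AbstractQueue]
  take AbstractQueue:  [RemoteActor object] + [AbstractQueue CachedGraph SmartCache SmartIndex SecureBlock RemoteStore RemoteActor object] + [AbstractQueue]
  take CachedGraph:  [RemoteActor object] + [CachedGraph SmartCache SmartIndex SecureBlock RemoteStore RemoteActor object]
  take SmartCache:  [RemoteActor object] + [SmartCache SmartIndex SecureBlock RemoteStore RemoteActor object]
  take SmartIndex:  [RemoteActor object] + [SmartIndex SecureBlock RemoteStore RemoteActor object]
  take SecureBlock:  [RemoteActor object] + [SecureBlock RemoteStore RemoteActor object]
  take RemoteStore:  [RemoteActor object] + [RemoteStore RemoteActor object]
  take RemoteActor:  [RemoteActor object] + [RemoteActor object]
  take object:  [object] + [object]

CachedAgent -> SafeView -> AsyncAgent -> AbstractQueue -> CachedGraph -> SmartCache -> SmartIndex -> SecureBlock -> RemoteStore -> RemoteActor -> object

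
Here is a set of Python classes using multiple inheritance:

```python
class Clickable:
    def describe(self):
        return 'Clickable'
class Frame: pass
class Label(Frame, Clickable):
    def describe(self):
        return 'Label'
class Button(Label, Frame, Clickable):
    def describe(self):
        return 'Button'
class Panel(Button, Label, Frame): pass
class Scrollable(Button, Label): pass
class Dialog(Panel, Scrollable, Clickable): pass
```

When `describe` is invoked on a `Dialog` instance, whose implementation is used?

Button

L[Dialog] = Dialog + merge(L[Panel], L[Scrollable], L[Clickable], [Panel Scrollable Clickable])
  take Panel:  [Panel Button Label Frame Clickable object] + [Scrollable Button Label Frame Clickable object] + [Clickable object] + [Panel Scrollable Clickable]
  take Scrollable:  [Button Label Frame Clickable object] + [Scrollable Button Label Frame Clickable object] + [Clickable object] + [Scrollable Clickable]
  take Button:  [Button Label Frame Clickable object] + [Button Label Frame Clickable object] + [Clickable object] + [Clickable]
  take Label:  [Label Frame Clickable object] + [Label Frame Clickable object] + [Clickable object] + [Clickable]
  take Frame:  [Frame Clickable object] + [Frame Clickable object] + [Clickable object] + [Clickable]
  take Clickable:  [Clickable object] + [Clickable object] + [Clickable object] + [Clickable]
  take object:  [object] + [object] + [object]
MRO: Dialog Panel Scrollable Button Label Frame Clickable object
describe is defined in: Button, Clickable, Label. First along the MRO is Button.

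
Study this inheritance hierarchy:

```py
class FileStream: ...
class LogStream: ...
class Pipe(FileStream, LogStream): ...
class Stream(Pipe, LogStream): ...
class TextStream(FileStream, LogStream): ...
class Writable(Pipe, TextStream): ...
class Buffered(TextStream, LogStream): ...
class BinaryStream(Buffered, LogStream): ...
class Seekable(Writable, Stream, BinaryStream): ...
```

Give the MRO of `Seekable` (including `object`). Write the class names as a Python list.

[Seekable, Writable, Stream, Pipe, BinaryStream, Buffered, TextStream, FileStream, LogStream, object]

L[Seekable] = Seekable + merge(L[Writable], L[Stream], L[BinaryStream], [Writable Stream BinaryStream])
  take Writable:  [Writable Pipe TextStream FileStream LogStream object] + [Stream Pipe FileStream LogStream object] + [BinaryStream Buffered TextStream FileStream LogStream object] + [Writable Stream BinaryStream]
  take Stream:  [Pipe TextStream FileStream LogStream object] + [Stream Pipe FileStream LogStream object] + [BinaryStream Buffered TextStream FileStream LogStream object] + [Stream BinaryStream]
  take Pipe:  [Pipe TextStream FileStream LogStream object] + [Pipe FileStream LogStream object] + [BinaryStream Buffered TextStream FileStream LogStream object] + [BinaryStream]
  take BinaryStream:  [TextStream FileStream LogStream object] + [FileStream LogStream object] + [BinaryStream Buffered TextStream FileStream LogStream object] + [BinaryStream]
  take Buffered:  [TextStream FileStream LogStream object] + [FileStream LogStream object] + [Buffered TextStream FileStream LogStream object]
  take TextStream:  [TextStream FileStream LogStream object] + [FileStream LogStream object] + [TextStream FileStream LogStream object]
  take FileStream:  [FileStream LogStream object] + [FileStream LogStream object] + [FileStream LogStream object]
  take LogStream:  [LogStream object] + [LogStream object] + [LogStream object]
  take object:  [object] + [object] + [object]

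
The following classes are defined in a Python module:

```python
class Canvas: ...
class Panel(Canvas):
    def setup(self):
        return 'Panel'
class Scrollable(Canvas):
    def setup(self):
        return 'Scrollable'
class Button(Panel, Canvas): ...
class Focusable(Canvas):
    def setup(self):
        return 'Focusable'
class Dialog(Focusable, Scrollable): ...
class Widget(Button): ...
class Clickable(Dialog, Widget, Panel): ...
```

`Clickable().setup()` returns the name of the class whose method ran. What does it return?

Focusable

L[Clickable] = Clickable + merge(L[Dialog], L[Widget], L[Panel], [Dialog Widget Panel])
  take Dialog:  [Dialog Focusable Scrollable Canvas object] + [Widget Button Panel Canvas object] + [Panel Canvas object] + [Dialog Widget Panel]
  take Focusable:  [Focusable Scrollable Canvas object] + [Widget Button Panel Canvas object] + [Panel Canvas object] + [Widget Panel]
  take Scrollable:  [Scrollable Canvas object] + [Widget Button Panel Canvas object] + [Panel Canvas object] + [Widget Panel]
  take Widget:  [Canvas object] + [Widget Button Panel Canvas object] + [Panel Canvas object] + [Widget Panel]
  take Button:  [Canvas object] + [Button Panel Canvas object] + [Panel Canvas object] + [Panel]
  take Panel:  [Canvas object] + [Panel Canvas object] + [Panel Canvas object] + [Panel]
  take Canvas:  [Canvas object] + [Canvas object] + [Canvas object]
  take object:  [object] + [object] + [object]
MRO: Clickable Dialog Focusable Scrollable Widget Button Panel Canvas object
setup is defined in: Focusable, Panel, Scrollable. First along the MRO is Focusable.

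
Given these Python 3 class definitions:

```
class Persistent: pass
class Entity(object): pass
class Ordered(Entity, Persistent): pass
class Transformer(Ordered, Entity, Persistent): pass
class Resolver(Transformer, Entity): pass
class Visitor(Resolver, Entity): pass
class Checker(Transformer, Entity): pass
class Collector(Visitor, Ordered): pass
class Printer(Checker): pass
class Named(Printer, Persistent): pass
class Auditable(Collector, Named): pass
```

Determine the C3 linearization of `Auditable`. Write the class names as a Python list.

[Auditable, Collector, Visitor, Resolver, Named, Printer, Checker, Transformer, Ordered, Entity, Persistent, object]

L[Auditable] = Auditable + merge(L[Collector], L[Named], [Collector Named])
  take Collector:  [Collector Visitor Resolver Transformer Ordered Entity Persistent object] + [Named Printer Checker Transformer Ordered Entity Persistent object] + [Collector Named]
  take Visitor:  [Visitor Resolver Transformer Ordered Entity Persistent object] + [Named Printer Checker Transformer Ordered Entity Persistent object] + [Named]
  take Resolver:  [Resolver Transformer Ordered Entity Persistent object] + [Named Printer Checker Transformer Ordered Entity Persistent object] + [Named]
  take Named:  [Transformer Ordered Entity Persistent object] + [Named Printer Checker Transformer Ordered Entity Persistent object] + [Named]
  take Printer:  [Transformer Ordered Entity Persistent object] + [Printer Checker Transformer Ordered Entity Persistent object]
  take Checker:  [Transformer Ordered Entity Persistent object] + [Checker Transformer Ordered Entity Persistent object]
  take Transformer:  [Transformer Ordered Entity Persistent object] + [Transformer Ordered Entity Persistent object]
  take Ordered:  [Ordered Entity Persistent object] + [Ordered Entity Persistent object]
  take Entity:  [Entity Persistent object] + [Entity Persistent object]
  take Persistent:  [Persistent object] + [Persistent object]
  take object:  [object] + [object]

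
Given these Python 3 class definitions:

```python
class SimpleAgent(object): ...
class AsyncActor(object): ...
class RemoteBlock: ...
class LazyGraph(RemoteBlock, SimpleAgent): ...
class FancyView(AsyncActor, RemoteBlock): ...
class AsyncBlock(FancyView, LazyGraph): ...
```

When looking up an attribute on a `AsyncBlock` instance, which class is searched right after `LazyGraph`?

RemoteBlock

L[AsyncBlock] = AsyncBlock + merge(L[FancyView], L[LazyGraph], [FancyView LazyGraph])
  take FancyView:  [FancyView AsyncActor RemoteBlock object] + [LazyGraph RemoteBlock SimpleAgent object] + [FancyView LazyGraph]
  take AsyncActor:  [AsyncActor RemoteBlock object] + [LazyGraph RemoteBlock SimpleAgent object] + [LazyGraph]
  take LazyGraph:  [RemoteBlock object] + [LazyGraph RemoteBlock SimpleAgent object] + [LazyGraph]
  take RemoteBlock:  [RemoteBlock object] + [RemoteBlock SimpleAgent object]
  take SimpleAgent:  [object] + [SimpleAgent object]
  take object:  [object] + [object]
MRO: AsyncBlock FancyView AsyncActor LazyGraph RemoteBlock SimpleAgent object
LazyGraph is at position 3; next is RemoteBlock.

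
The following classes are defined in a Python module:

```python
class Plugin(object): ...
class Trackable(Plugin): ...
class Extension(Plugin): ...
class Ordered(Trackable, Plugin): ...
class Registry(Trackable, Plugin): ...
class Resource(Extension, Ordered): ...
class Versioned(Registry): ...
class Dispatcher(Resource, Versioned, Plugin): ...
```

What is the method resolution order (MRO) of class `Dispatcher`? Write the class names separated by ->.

L[Dispatcher] = Dispatcher + merge(L[Resource], L[Versioned], L[Plugin], [Resource Versioned Plugin])
  take Resource:  [Resource Extension Ordered Trackable Plugin object] + [Versioned Registry Trackable Plugin object] + [Plugin object] + [Resource Versioned Plugin]
  take Extension:  [Extension Ordered Trackable Plugin object] + [Versioned Registry Trackable Plugin object] + [Plugin object] + [Versioned Plugin]
  take Ordered:  [Ordered Trackable Plugin object] + [Versioned Registry Trackable Plugin object] + [Plugin object] + [Versioned Plugin]
  take Versioned:  [Trackable Plugin object] + [Versioned Registry Trackable Plugin object] + [Plugin object] + [Versioned Plugin]
  take Registry:  [Trackable Plugin object] + [Registry Trackable Plugin object] + [Plugin object] + [Plugin]
  take Trackable:  [Trackable Plugin object] + [Trackable Plugin object] + [Plugin object] + [Plugin]
  take Plugin:  [Plugin object] + [Plugin object] + [Plugin object] + [Plugin]
  take object:  [object] + [object] + [object]

Dispatcher -> Resource -> Extension -> Ordered -> Versioned -> Registry -> Trackable -> Plugin -> object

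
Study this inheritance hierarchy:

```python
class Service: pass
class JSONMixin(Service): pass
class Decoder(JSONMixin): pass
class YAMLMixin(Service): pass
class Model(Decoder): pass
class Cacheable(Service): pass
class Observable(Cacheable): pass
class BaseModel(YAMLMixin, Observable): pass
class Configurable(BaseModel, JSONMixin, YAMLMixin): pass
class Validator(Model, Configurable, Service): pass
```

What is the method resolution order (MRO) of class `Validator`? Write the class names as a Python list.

L[Validator] = Validator + merge(L[Model], L[Configurable], L[Service], [Model Configurable Service])
  take Model:  [Model Decoder JSONMixin Service object] + [Configurable BaseModel JSONMixin YAMLMixin Observable Cacheable Service object] + [Service object] + [Model Configurable Service]
  take Decoder:  [Decoder JSONMixin Service object] + [Configurable BaseModel JSONMixin YAMLMixin Observable Cacheable Service object] + [Service object] + [Configurable Service]
  take Configurable:  [JSONMixin Service object] + [Configurable BaseModel JSONMixin YAMLMixin Observable Cacheable Service object] + [Service object] + [Configurable Service]
  take BaseModel:  [JSONMixin Service object] + [BaseModel JSONMixin YAMLMixin Observable Cacheable Service object] + [Service object] + [Service]
  take JSONMixin:  [JSONMixin Service object] + [JSONMixin YAMLMixin Observable Cacheable Service object] + [Service object] + [Service]
  take YAMLMixin:  [Service object] + [YAMLMixin Observable Cacheable Service object] + [Service object] + [Service]
  take Observable:  [Service object] + [Observable Cacheable Service object] + [Service object] + [Service]
  take Cacheable:  [Service object] + [Cacheable Service object] + [Service object] + [Service]
  take Service:  [Service object] + [Service object] + [Service object] + [Service]
  take object:  [object] + [object] + [object]

[Validator, Model, Decoder, Configurable, BaseModel, JSONMixin, YAMLMixin, Observable, Cacheable, Service, object]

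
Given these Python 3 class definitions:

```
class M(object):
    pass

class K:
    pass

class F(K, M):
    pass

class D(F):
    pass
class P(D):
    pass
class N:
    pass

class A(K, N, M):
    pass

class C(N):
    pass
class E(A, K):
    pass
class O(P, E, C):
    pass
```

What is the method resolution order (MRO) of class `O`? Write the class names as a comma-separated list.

O, P, D, F, E, A, K, C, N, M, object

L[O] = O + merge(L[P], L[E], L[C], [P E C])
  take P:  [P D F K M object] + [E A K N M object] + [C N object] + [P E C]
  take D:  [D F K M object] + [E A K N M object] + [C N object] + [E C]
  take F:  [F K M object] + [E A K N M object] + [C N object] + [E C]
  take E:  [K M object] + [E A K N M object] + [C N object] + [E C]
  take A:  [K M object] + [A K N M object] + [C N object] + [C]
  take K:  [K M object] + [K N M object] + [C N object] + [C]
  take C:  [M object] + [N M object] + [C N object] + [C]
  take N:  [M object] + [N M object] + [N object]
  take M:  [M object] + [M object] + [object]
  take object:  [object] + [object] + [object]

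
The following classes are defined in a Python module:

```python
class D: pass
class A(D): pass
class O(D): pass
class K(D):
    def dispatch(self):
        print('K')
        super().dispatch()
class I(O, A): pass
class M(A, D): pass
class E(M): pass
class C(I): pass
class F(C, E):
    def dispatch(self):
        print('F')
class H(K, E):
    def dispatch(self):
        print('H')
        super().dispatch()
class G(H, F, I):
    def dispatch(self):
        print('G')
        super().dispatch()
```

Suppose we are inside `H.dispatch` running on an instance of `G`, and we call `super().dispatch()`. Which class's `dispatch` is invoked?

K

L[G] = G + merge(L[H], L[F], L[I], [H F I])
  take H:  [H K E M A D object] + [F C I O E M A D object] + [I O A D object] + [H F I]
  take K:  [K E M A D object] + [F C I O E M A D object] + [I O A D object] + [F I]
  take F:  [E M A D object] + [F C I O E M A D object] + [I O A D object] + [F I]
  take C:  [E M A D object] + [C I O E M A D object] + [I O A D object] + [I]
  take I:  [E M A D object] + [I O E M A D object] + [I O A D object] + [I]
  take O:  [E M A D object] + [O E M A D object] + [O A D object]
  take E:  [E M A D object] + [E M A D object] + [A D object]
  take M:  [M A D object] + [M A D object] + [A D object]
  take A:  [A D object] + [A D object] + [A D object]
  take D:  [D object] + [D object] + [D object]
  take object:  [object] + [object] + [object]
MRO: G H K F C I O E M A D object
super() in H.dispatch on a G instance goes to the class after H in G's MRO: K.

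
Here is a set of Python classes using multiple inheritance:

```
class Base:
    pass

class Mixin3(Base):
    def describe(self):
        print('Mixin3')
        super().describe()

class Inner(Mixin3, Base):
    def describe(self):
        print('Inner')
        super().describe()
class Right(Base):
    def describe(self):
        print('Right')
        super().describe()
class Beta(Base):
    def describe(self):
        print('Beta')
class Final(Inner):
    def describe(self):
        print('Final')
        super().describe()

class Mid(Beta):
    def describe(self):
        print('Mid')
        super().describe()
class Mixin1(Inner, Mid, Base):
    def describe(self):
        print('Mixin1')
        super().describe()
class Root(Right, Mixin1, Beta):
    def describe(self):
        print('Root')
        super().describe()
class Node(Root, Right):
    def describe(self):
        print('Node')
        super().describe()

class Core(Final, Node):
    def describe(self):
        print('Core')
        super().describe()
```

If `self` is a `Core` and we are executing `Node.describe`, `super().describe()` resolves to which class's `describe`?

Root

L[Core] = Core + merge(L[Final], L[Node], [Final Node])
  take Final:  [Final Inner Mixin3 Base object] + [Node Root Right Mixin1 Inner Mixin3 Mid Beta Base object] + [Final Node]
  take Node:  [Inner Mixin3 Base object] + [Node Root Right Mixin1 Inner Mixin3 Mid Beta Base object] + [Node]
  take Root:  [Inner Mixin3 Base object] + [Root Right Mixin1 Inner Mixin3 Mid Beta Base object]
  take Right:  [Inner Mixin3 Base object] + [Right Mixin1 Inner Mixin3 Mid Beta Base object]
  take Mixin1:  [Inner Mixin3 Base object] + [Mixin1 Inner Mixin3 Mid Beta Base object]
  take Inner:  [Inner Mixin3 Base object] + [Inner Mixin3 Mid Beta Base object]
  take Mixin3:  [Mixin3 Base object] + [Mixin3 Mid Beta Base object]
  take Mid:  [Base object] + [Mid Beta Base object]
  take Beta:  [Base object] + [Beta Base object]
  take Base:  [Base object] + [Base object]
  take object:  [object] + [object]
MRO: Core Final Node Root Right Mixin1 Inner Mixin3 Mid Beta Base object
super() in Node.describe on a Core instance goes to the class after Node in Core's MRO: Root.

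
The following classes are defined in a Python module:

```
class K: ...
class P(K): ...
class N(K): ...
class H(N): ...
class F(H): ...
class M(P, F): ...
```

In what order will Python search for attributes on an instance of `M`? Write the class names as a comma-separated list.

L[M] = M + merge(L[P], L[F], [P F])
  take P:  [P K object] + [F H N K object] + [P F]
  take F:  [K object] + [F H N K object] + [F]
  take H:  [K object] + [H N K object]
  take N:  [K object] + [N K object]
  take K:  [K object] + [K object]
  take object:  [object] + [object]

M, P, F, H, N, K, object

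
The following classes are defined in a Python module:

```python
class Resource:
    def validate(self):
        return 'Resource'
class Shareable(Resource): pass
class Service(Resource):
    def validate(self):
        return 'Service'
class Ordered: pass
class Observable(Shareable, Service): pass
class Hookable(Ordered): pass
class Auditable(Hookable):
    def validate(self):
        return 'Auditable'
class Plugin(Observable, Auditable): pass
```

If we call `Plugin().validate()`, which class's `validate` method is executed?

Service

L[Plugin] = Plugin + merge(L[Observable], L[Auditable], [Observable Auditable])
  take Observable:  [Observable Shareable Service Resource object] + [Auditable Hookable Ordered object] + [Observable Auditable]
  take Shareable:  [Shareable Service Resource object] + [Auditable Hookable Ordered object] + [Auditable]
  take Service:  [Service Resource object] + [Auditable Hookable Ordered object] + [Auditable]
  take Resource:  [Resource object] + [Auditable Hookable Ordered object] + [Auditable]
  take Auditable:  [object] + [Auditable Hookable Ordered object] + [Auditable]
  take Hookable:  [object] + [Hookable Ordered object]
  take Ordered:  [object] + [Ordered object]
  take object:  [object] + [object]
MRO: Plugin Observable Shareable Service Resource Auditable Hookable Ordered object
validate is defined in: Auditable, Resource, Service. First along the MRO is Service.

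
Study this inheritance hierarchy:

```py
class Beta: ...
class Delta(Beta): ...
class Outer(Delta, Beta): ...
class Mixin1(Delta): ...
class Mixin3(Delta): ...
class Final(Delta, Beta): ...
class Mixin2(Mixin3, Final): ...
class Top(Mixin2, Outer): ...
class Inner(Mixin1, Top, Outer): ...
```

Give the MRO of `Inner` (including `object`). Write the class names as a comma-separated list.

L[Inner] = Inner + merge(L[Mixin1], L[Top], L[Outer], [Mixin1 Top Outer])
  take Mixin1:  [Mixin1 Delta Beta object] + [Top Mixin2 Mixin3 Final Outer Delta Beta object] + [Outer Delta Beta object] + [Mixin1 Top Outer]
  take Top:  [Delta Beta object] + [Top Mixin2 Mixin3 Final Outer Delta Beta object] + [Outer Delta Beta object] + [Top Outer]
  take Mixin2:  [Delta Beta object] + [Mixin2 Mixin3 Final Outer Delta Beta object] + [Outer Delta Beta object] + [Outer]
  take Mixin3:  [Delta Beta object] + [Mixin3 Final Outer Delta Beta object] + [Outer Delta Beta object] + [Outer]
  take Final:  [Delta Beta object] + [Final Outer Delta Beta object] + [Outer Delta Beta object] + [Outer]
  take Outer:  [Delta Beta object] + [Outer Delta Beta object] + [Outer Delta Beta object] + [Outer]
  take Delta:  [Delta Beta object] + [Delta Beta object] + [Delta Beta object]
  take Beta:  [Beta object] + [Beta object] + [Beta object]
  take object:  [object] + [object] + [object]

Inner, Mixin1, Top, Mixin2, Mixin3, Final, Outer, Delta, Beta, object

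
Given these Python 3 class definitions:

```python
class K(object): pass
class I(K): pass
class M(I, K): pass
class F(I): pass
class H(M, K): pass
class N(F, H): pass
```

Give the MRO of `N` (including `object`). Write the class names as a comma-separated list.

L[N] = N + merge(L[F], L[H], [F H])
  take F:  [F I K object] + [H M I K object] + [F H]
  take H:  [I K object] + [H M I K object] + [H]
  take M:  [I K object] + [M I K object]
  take I:  [I K object] + [I K object]
  take K:  [K object] + [K object]
  take object:  [object] + [object]

N, F, H, M, I, K, object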